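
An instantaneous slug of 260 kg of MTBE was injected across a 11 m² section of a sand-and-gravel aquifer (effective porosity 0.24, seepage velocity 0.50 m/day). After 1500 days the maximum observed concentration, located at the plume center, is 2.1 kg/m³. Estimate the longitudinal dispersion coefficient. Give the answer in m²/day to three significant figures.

0.117 m²/day

At the plume center C_max = M/(n_e·A·√(4πDt)), so D = M²/(4πt·(n_e·A·C_max)²).
n_e·A·C_max = 0.24 × 11 × 2.1 = 5.544 kg/m.
D = 260²/(4π × 1500 × 5.544²) = 0.117 m²/day.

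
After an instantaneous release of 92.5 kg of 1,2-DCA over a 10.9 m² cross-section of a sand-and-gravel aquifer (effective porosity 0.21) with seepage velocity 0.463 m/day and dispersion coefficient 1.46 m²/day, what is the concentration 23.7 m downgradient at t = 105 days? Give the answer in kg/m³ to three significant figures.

For an instantaneous plane source, C(x,t) = M/(n_e·A·√(4πDt)) · exp(−(x−vt)²/(4Dt)), with n_e·A the pore (flow) area.
Plume center vt = 0.463 × 105 = 48.615 m, so the well at 23.7 m is 24.915 m upgradient of the peak.
√(4πDt) = 43.89 m, giving peak height M/(n_e·A·√(4πDt)) = 92.5/(0.21 × 10.9 × 43.89) = 0.9207 kg/m³.
(x−vt)²/(4Dt) = (-24.915)²/(4 × 1.46 × 105) = 1.012; exp(−1.012) = 0.3635.
C = 0.9207 × 0.3635 = 0.335 kg/m³.

0.335 kg/m³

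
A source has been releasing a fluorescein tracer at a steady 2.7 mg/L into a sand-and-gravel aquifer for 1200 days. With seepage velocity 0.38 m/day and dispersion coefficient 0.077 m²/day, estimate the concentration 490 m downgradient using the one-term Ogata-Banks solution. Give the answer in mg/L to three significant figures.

For a continuous step input, C/C₀ ≈ ½·erfc((x−vt)/(2√(Dt))).
vt = 0.38 × 1200 = 456 m and 2√(Dt) = 2√(0.077 × 1200) = 19.22 m.
Argument (x−vt)/(2√(Dt)) = (490 − 456)/19.22 = 1.769; ½·erfc(1.769) = 0.006179.
C = 2.7 × 0.006179 = 0.0167 mg/L.

0.0167 mg/L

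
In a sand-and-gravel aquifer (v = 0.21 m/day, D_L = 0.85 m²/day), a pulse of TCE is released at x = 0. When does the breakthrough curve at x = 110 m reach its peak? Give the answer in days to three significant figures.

505 days

For the 1D instantaneous-source solution, setting ∂C/∂t = 0 at fixed x gives v²t² + 2Dt − x² = 0, so t = (√(D² + v²x²) − D)/v².
√(D² + v²x²) = √(0.85² + 0.21² × 110²) = 23.12; v² = 0.0441.
t = (23.12 − 0.85)/0.0441 = 505 days (vs. the pure-advection estimate x/v = 524 d).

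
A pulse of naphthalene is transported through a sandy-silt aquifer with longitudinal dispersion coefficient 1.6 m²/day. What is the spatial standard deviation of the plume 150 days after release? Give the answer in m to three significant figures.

Dispersive spreading gives a Gaussian with σ² = 2Dt; advection only shifts the center.
σ = √(2 × 1.6 × 150) = 21.9 m.

21.9 m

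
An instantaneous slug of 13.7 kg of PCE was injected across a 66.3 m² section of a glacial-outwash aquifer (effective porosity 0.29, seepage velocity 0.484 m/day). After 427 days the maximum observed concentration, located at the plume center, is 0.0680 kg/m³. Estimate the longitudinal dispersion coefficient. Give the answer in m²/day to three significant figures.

0.0205 m²/day

At the plume center C_max = M/(n_e·A·√(4πDt)), so D = M²/(4πt·(n_e·A·C_max)²).
n_e·A·C_max = 0.29 × 66.3 × 0.0680 = 1.307 kg/m.
D = 13.7²/(4π × 427 × 1.307²) = 0.0205 m²/day.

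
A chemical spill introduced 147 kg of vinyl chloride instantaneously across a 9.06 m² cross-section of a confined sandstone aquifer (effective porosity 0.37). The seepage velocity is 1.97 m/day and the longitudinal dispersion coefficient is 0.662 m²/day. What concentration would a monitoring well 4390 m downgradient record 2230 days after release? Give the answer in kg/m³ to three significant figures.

0.321 kg/m³

For an instantaneous plane source, C(x,t) = M/(n_e·A·√(4πDt)) · exp(−(x−vt)²/(4Dt)), with n_e·A the pore (flow) area.
Plume center vt = 1.97 × 2230 = 4393.1 m, so the well at 4390 m is 3.1 m upgradient of the peak.
√(4πDt) = 136.2 m, giving peak height M/(n_e·A·√(4πDt)) = 147/(0.37 × 9.06 × 136.2) = 0.3220 kg/m³.
(x−vt)²/(4Dt) = (-3.1)²/(4 × 0.662 × 2230) = 0.001627; exp(−0.001627) = 0.9984.
C = 0.3220 × 0.9984 = 0.321 kg/m³.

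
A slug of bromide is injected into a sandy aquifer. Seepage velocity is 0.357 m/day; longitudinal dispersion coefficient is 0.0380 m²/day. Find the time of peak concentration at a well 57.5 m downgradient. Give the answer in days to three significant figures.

161 days

For the 1D instantaneous-source solution, setting ∂C/∂t = 0 at fixed x gives v²t² + 2Dt − x² = 0, so t = (√(D² + v²x²) − D)/v².
√(D² + v²x²) = √(0.0380² + 0.357² × 57.5²) = 20.53; v² = 0.127449.
t = (20.53 − 0.0380)/0.127449 = 161 days (vs. the pure-advection estimate x/v = 161 d).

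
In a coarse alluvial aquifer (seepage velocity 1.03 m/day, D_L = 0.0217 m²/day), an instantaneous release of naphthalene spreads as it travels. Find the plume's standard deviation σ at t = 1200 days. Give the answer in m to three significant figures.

7.22 m

Dispersive spreading gives a Gaussian with σ² = 2Dt; advection only shifts the center.
σ = √(2 × 0.0217 × 1200) = 7.22 m.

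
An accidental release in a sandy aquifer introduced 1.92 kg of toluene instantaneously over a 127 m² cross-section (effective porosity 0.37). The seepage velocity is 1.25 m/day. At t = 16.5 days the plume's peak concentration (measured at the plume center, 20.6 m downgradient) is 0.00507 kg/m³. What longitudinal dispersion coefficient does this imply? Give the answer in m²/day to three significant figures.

At the plume center C_max = M/(n_e·A·√(4πDt)), so D = M²/(4πt·(n_e·A·C_max)²).
n_e·A·C_max = 0.37 × 127 × 0.00507 = 0.2382 kg/m.
D = 1.92²/(4π × 16.5 × 0.2382²) = 0.313 m²/day.

0.313 m²/day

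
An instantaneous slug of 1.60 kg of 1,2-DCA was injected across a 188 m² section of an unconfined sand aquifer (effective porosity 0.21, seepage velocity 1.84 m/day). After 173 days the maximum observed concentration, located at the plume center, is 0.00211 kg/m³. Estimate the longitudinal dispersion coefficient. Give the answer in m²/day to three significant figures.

At the plume center C_max = M/(n_e·A·√(4πDt)), so D = M²/(4πt·(n_e·A·C_max)²).
n_e·A·C_max = 0.21 × 188 × 0.00211 = 0.08330 kg/m.
D = 1.60²/(4π × 173 × 0.08330²) = 0.170 m²/day.

0.170 m²/day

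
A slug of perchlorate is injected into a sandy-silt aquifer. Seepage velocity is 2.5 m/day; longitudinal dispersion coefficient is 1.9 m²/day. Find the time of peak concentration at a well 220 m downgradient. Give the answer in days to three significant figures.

For the 1D instantaneous-source solution, setting ∂C/∂t = 0 at fixed x gives v²t² + 2Dt − x² = 0, so t = (√(D² + v²x²) − D)/v².
√(D² + v²x²) = √(1.9² + 2.5² × 220²) = 550.0; v² = 6.25.
t = (550.0 − 1.9)/6.25 = 87.7 days (vs. the pure-advection estimate x/v = 88.0 d).

87.7 days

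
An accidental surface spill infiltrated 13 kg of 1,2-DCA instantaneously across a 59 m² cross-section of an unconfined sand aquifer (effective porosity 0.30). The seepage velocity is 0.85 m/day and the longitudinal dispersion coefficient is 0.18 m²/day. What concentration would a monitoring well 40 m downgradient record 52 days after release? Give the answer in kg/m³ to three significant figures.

For an instantaneous plane source, C(x,t) = M/(n_e·A·√(4πDt)) · exp(−(x−vt)²/(4Dt)), with n_e·A the pore (flow) area.
Plume center vt = 0.85 × 52 = 44.2 m, so the well at 40 m is 4.2 m upgradient of the peak.
√(4πDt) = 10.85 m, giving peak height M/(n_e·A·√(4πDt)) = 13/(0.30 × 59 × 10.85) = 0.06769 kg/m³.
(x−vt)²/(4Dt) = (-4.2)²/(4 × 0.18 × 52) = 0.4712; exp(−0.4712) = 0.6243.
C = 0.06769 × 0.6243 = 0.0423 kg/m³.

0.0423 kg/m³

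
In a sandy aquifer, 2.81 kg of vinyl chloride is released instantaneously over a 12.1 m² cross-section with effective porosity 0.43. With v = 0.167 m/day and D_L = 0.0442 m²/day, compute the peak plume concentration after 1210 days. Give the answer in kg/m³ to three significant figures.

0.0208 kg/m³

The peak of an instantaneous 1D plume sits at x = vt; there the Gaussian factor is 1 and C_max = M/(n_e·A·√(4πDt)), where n_e·A is the pore area the mass is dissolved in.
√(4πDt) = √(4π × 0.0442 × 1210) = 25.92 m, so C_max = 2.81/(0.43 × 12.1 × 25.92) = 0.0208 kg/m³.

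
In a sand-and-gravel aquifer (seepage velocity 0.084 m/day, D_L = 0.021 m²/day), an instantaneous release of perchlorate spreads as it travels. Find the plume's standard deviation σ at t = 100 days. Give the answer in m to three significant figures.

Dispersive spreading gives a Gaussian with σ² = 2Dt; advection only shifts the center.
σ = √(2 × 0.021 × 100) = 2.05 m.

2.05 m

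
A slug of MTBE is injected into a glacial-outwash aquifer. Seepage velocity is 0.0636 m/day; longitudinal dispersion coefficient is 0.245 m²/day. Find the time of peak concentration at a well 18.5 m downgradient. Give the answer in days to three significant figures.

For the 1D instantaneous-source solution, setting ∂C/∂t = 0 at fixed x gives v²t² + 2Dt − x² = 0, so t = (√(D² + v²x²) − D)/v².
√(D² + v²x²) = √(0.245² + 0.0636² × 18.5²) = 1.202; v² = 0.00404496.
t = (1.202 − 0.245)/0.00404496 = 237 days (vs. the pure-advection estimate x/v = 291 d).

237 days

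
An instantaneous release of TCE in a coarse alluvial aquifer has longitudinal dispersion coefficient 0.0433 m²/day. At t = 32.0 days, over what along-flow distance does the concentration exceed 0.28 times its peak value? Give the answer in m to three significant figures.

The plume is Gaussian with σ = √(2Dt) = √(2 × 0.0433 × 32.0) = 1.665 m.
C/C_peak = exp(−Δx²/(2σ²)) = 0.28 ⇒ Δx = σ·√(−2 ln 0.28) = 1.665 × 1.596 = 2.657 m.
Width = 2Δx = 5.31 m.

5.31 m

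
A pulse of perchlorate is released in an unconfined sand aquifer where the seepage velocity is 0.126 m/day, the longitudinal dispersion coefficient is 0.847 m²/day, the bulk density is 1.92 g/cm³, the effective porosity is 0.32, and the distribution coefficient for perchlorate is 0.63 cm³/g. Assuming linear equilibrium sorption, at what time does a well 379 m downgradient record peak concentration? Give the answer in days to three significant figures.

14100 days

Retardation factor R = 1 + ρ_b·K_d/n = 1 + 1.92 × 0.63/0.32 = 4.780.
Sorption retards both mechanisms: v_R = v/R = 0.02636 m/day, D_R = D/R = 0.1772 m²/day.
Peak time from v_R²t² + 2D_R t − x² = 0: t = (√(D_R² + v_R²x²) − D_R)/v_R².
√(D_R² + v_R²x²) = √(0.1772² + 0.02636² × 379²) = 9.992; v_R² = 0.0006948.
t = (9.992 − 0.1772)/0.0006948 = 14100 days.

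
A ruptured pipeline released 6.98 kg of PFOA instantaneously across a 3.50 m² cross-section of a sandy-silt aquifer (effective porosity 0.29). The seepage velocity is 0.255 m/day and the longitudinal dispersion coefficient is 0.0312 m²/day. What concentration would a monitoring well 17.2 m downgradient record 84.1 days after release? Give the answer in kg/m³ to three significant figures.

0.215 kg/m³

For an instantaneous plane source, C(x,t) = M/(n_e·A·√(4πDt)) · exp(−(x−vt)²/(4Dt)), with n_e·A the pore (flow) area.
Plume center vt = 0.255 × 84.1 = 21.4455 m, so the well at 17.2 m is 4.2455 m upgradient of the peak.
√(4πDt) = 5.742 m, giving peak height M/(n_e·A·√(4πDt)) = 6.98/(0.29 × 3.50 × 5.742) = 1.198 kg/m³.
(x−vt)²/(4Dt) = (-4.2455)²/(4 × 0.0312 × 84.1) = 1.717; exp(−1.717) = 0.1796.
C = 1.198 × 0.1796 = 0.215 kg/m³.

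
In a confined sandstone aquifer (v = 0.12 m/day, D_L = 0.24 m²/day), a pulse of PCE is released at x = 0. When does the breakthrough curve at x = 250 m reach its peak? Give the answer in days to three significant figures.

For the 1D instantaneous-source solution, setting ∂C/∂t = 0 at fixed x gives v²t² + 2Dt − x² = 0, so t = (√(D² + v²x²) − D)/v².
√(D² + v²x²) = √(0.24² + 0.12² × 250²) = 30.00; v² = 0.0144.
t = (30.00 − 0.24)/0.0144 = 2070 days (vs. the pure-advection estimate x/v = 2080 d).

2070 days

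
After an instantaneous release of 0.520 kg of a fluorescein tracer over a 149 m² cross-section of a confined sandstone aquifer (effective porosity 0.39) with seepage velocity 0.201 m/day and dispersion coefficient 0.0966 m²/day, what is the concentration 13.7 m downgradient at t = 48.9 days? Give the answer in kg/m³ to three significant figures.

For an instantaneous plane source, C(x,t) = M/(n_e·A·√(4πDt)) · exp(−(x−vt)²/(4Dt)), with n_e·A the pore (flow) area.
Plume center vt = 0.201 × 48.9 = 9.8289 m, so the well at 13.7 m is 3.8711 m downgradient of the peak.
√(4πDt) = 7.705 m, giving peak height M/(n_e·A·√(4πDt)) = 0.520/(0.39 × 149 × 7.705) = 0.001161 kg/m³.
(x−vt)²/(4Dt) = (3.8711)²/(4 × 0.0966 × 48.9) = 0.7931; exp(−0.7931) = 0.4524.
C = 0.001161 × 0.4524 = 0.000525 kg/m³.

0.000525 kg/m³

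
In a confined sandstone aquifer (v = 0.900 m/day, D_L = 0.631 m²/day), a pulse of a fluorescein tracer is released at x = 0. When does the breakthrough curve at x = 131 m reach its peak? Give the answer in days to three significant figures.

145 days

For the 1D instantaneous-source solution, setting ∂C/∂t = 0 at fixed x gives v²t² + 2Dt − x² = 0, so t = (√(D² + v²x²) − D)/v².
√(D² + v²x²) = √(0.631² + 0.900² × 131²) = 117.9; v² = 0.81.
t = (117.9 − 0.631)/0.81 = 145 days (vs. the pure-advection estimate x/v = 146 d).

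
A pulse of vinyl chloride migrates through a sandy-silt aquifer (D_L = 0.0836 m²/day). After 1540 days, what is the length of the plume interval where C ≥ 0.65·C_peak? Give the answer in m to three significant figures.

29.8 m

The plume is Gaussian with σ = √(2Dt) = √(2 × 0.0836 × 1540) = 16.05 m.
C/C_peak = exp(−Δx²/(2σ²)) = 0.65 ⇒ Δx = σ·√(−2 ln 0.65) = 16.05 × 0.9282 = 14.90 m.
Width = 2Δx = 29.8 m.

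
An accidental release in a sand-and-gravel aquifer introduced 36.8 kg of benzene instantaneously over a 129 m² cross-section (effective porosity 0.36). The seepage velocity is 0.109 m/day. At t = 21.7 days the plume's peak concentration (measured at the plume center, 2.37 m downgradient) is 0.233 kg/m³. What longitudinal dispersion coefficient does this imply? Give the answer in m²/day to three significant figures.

At the plume center C_max = M/(n_e·A·√(4πDt)), so D = M²/(4πt·(n_e·A·C_max)²).
n_e·A·C_max = 0.36 × 129 × 0.233 = 10.82 kg/m.
D = 36.8²/(4π × 21.7 × 10.82²) = 0.0424 m²/day.

0.0424 m²/day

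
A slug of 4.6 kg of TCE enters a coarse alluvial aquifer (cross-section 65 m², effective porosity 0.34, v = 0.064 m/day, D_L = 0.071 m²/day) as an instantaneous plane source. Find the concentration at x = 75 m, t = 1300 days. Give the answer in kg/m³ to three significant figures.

0.00509 kg/m³

For an instantaneous plane source, C(x,t) = M/(n_e·A·√(4πDt)) · exp(−(x−vt)²/(4Dt)), with n_e·A the pore (flow) area.
Plume center vt = 0.064 × 1300 = 83.2 m, so the well at 75 m is 8.2 m upgradient of the peak.
√(4πDt) = 34.06 m, giving peak height M/(n_e·A·√(4πDt)) = 4.6/(0.34 × 65 × 34.06) = 0.006111 kg/m³.
(x−vt)²/(4Dt) = (-8.2)²/(4 × 0.071 × 1300) = 0.1821; exp(−0.1821) = 0.8335.
C = 0.006111 × 0.8335 = 0.00509 kg/m³.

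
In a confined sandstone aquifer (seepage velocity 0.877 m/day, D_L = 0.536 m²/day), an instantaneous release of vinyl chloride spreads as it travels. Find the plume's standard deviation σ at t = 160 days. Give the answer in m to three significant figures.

Dispersive spreading gives a Gaussian with σ² = 2Dt; advection only shifts the center.
σ = √(2 × 0.536 × 160) = 13.1 m.

13.1 m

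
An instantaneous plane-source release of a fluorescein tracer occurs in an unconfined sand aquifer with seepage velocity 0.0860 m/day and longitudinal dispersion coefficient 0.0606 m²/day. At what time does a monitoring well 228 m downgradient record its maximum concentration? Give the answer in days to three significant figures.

For the 1D instantaneous-source solution, setting ∂C/∂t = 0 at fixed x gives v²t² + 2Dt − x² = 0, so t = (√(D² + v²x²) − D)/v².
√(D² + v²x²) = √(0.0606² + 0.0860² × 228²) = 19.61; v² = 0.007396.
t = (19.61 − 0.0606)/0.007396 = 2640 days (vs. the pure-advection estimate x/v = 2650 d).

2640 days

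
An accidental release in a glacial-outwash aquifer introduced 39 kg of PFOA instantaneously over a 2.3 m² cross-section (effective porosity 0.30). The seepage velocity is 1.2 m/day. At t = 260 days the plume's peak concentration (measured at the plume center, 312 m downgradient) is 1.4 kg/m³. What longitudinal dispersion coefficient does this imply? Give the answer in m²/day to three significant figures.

At the plume center C_max = M/(n_e·A·√(4πDt)), so D = M²/(4πt·(n_e·A·C_max)²).
n_e·A·C_max = 0.30 × 2.3 × 1.4 = 0.9660 kg/m.
D = 39²/(4π × 260 × 0.9660²) = 0.499 m²/day.

0.499 m²/day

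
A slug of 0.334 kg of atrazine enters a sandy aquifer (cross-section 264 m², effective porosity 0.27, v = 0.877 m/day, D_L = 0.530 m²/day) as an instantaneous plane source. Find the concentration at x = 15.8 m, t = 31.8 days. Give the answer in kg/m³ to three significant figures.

For an instantaneous plane source, C(x,t) = M/(n_e·A·√(4πDt)) · exp(−(x−vt)²/(4Dt)), with n_e·A the pore (flow) area.
Plume center vt = 0.877 × 31.8 = 27.8886 m, so the well at 15.8 m is 12.0886 m upgradient of the peak.
√(4πDt) = 14.55 m, giving peak height M/(n_e·A·√(4πDt)) = 0.334/(0.27 × 264 × 14.55) = 0.0003220 kg/m³.
(x−vt)²/(4Dt) = (-12.0886)²/(4 × 0.530 × 31.8) = 2.168; exp(−2.168) = 0.1144.
C = 0.0003220 × 0.1144 = 3.68e-05 kg/m³.

3.68e-05 kg/m³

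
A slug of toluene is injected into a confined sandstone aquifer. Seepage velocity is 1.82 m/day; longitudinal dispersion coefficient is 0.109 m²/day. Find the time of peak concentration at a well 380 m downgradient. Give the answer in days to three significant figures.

209 days

For the 1D instantaneous-source solution, setting ∂C/∂t = 0 at fixed x gives v²t² + 2Dt − x² = 0, so t = (√(D² + v²x²) − D)/v².
√(D² + v²x²) = √(0.109² + 1.82² × 380²) = 691.6; v² = 3.3124.
t = (691.6 − 0.109)/3.3124 = 209 days (vs. the pure-advection estimate x/v = 209 d).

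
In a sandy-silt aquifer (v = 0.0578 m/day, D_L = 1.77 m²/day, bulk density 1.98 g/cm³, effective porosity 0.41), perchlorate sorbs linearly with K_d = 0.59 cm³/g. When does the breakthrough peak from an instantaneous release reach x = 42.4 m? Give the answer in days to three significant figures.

Retardation factor R = 1 + ρ_b·K_d/n = 1 + 1.98 × 0.59/0.41 = 3.849.
Sorption retards both mechanisms: v_R = v/R = 0.01502 m/day, D_R = D/R = 0.4599 m²/day.
Peak time from v_R²t² + 2D_R t − x² = 0: t = (√(D_R² + v_R²x²) − D_R)/v_R².
√(D_R² + v_R²x²) = √(0.4599² + 0.01502² × 42.4²) = 0.7855; v_R² = 0.0002256.
t = (0.7855 − 0.4599)/0.0002256 = 1440 days.

1440 days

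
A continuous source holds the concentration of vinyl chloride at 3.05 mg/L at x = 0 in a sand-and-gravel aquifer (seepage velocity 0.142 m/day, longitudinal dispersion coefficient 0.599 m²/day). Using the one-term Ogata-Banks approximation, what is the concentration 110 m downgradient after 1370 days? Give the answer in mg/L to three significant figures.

For a continuous step input, C/C₀ ≈ ½·erfc((x−vt)/(2√(Dt))).
vt = 0.142 × 1370 = 194.54 m and 2√(Dt) = 2√(0.599 × 1370) = 57.29 m.
Argument (x−vt)/(2√(Dt)) = (110 − 194.54)/57.29 = -1.476; ½·erfc(-1.476) = 0.9816.
C = 3.05 × 0.9816 = 2.99 mg/L.

2.99 mg/L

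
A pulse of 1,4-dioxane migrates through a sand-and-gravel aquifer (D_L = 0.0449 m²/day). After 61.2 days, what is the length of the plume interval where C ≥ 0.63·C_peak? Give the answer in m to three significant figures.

The plume is Gaussian with σ = √(2Dt) = √(2 × 0.0449 × 61.2) = 2.344 m.
C/C_peak = exp(−Δx²/(2σ²)) = 0.63 ⇒ Δx = σ·√(−2 ln 0.63) = 2.344 × 0.9613 = 2.253 m.
Width = 2Δx = 4.51 m.

4.51 m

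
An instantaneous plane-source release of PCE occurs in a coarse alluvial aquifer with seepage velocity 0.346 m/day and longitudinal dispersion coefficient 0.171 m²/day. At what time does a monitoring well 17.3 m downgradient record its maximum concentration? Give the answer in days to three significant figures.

For the 1D instantaneous-source solution, setting ∂C/∂t = 0 at fixed x gives v²t² + 2Dt − x² = 0, so t = (√(D² + v²x²) − D)/v².
√(D² + v²x²) = √(0.171² + 0.346² × 17.3²) = 5.988; v² = 0.119716.
t = (5.988 − 0.171)/0.119716 = 48.6 days (vs. the pure-advection estimate x/v = 50.0 d).

48.6 days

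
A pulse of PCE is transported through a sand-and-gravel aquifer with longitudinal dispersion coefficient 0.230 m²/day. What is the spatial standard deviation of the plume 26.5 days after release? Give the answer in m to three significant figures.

3.49 m

Dispersive spreading gives a Gaussian with σ² = 2Dt; advection only shifts the center.
σ = √(2 × 0.230 × 26.5) = 3.49 m.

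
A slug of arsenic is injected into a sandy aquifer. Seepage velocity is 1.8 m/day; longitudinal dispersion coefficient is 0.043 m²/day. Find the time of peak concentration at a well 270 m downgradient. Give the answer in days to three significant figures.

For the 1D instantaneous-source solution, setting ∂C/∂t = 0 at fixed x gives v²t² + 2Dt − x² = 0, so t = (√(D² + v²x²) − D)/v².
√(D² + v²x²) = √(0.043² + 1.8² × 270²) = 486.0; v² = 3.24.
t = (486.0 − 0.043)/3.24 = 150 days (vs. the pure-advection estimate x/v = 150 d).

150 days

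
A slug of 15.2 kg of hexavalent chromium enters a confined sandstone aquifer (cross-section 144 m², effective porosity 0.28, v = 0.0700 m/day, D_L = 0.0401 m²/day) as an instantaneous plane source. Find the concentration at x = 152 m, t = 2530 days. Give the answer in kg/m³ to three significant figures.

For an instantaneous plane source, C(x,t) = M/(n_e·A·√(4πDt)) · exp(−(x−vt)²/(4Dt)), with n_e·A the pore (flow) area.
Plume center vt = 0.0700 × 2530 = 177.1 m, so the well at 152 m is 25.1 m upgradient of the peak.
√(4πDt) = 35.71 m, giving peak height M/(n_e·A·√(4πDt)) = 15.2/(0.28 × 144 × 35.71) = 0.01056 kg/m³.
(x−vt)²/(4Dt) = (-25.1)²/(4 × 0.0401 × 2530) = 1.552; exp(−1.552) = 0.2118.
C = 0.01056 × 0.2118 = 0.00224 kg/m³.

0.00224 kg/m³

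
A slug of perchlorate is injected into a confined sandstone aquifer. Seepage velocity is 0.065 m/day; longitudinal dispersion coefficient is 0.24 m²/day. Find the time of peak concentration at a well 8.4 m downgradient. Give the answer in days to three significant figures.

84.4 days

For the 1D instantaneous-source solution, setting ∂C/∂t = 0 at fixed x gives v²t² + 2Dt − x² = 0, so t = (√(D² + v²x²) − D)/v².
√(D² + v²x²) = √(0.24² + 0.065² × 8.4²) = 0.5964; v² = 0.004225.
t = (0.5964 − 0.24)/0.004225 = 84.4 days (vs. the pure-advection estimate x/v = 129 d).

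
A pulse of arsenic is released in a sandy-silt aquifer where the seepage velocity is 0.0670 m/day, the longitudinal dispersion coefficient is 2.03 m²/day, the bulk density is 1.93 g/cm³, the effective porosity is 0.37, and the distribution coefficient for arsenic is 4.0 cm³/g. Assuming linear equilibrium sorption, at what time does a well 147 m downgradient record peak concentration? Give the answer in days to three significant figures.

39100 days

Retardation factor R = 1 + ρ_b·K_d/n = 1 + 1.93 × 4.0/0.37 = 21.86.
Sorption retards both mechanisms: v_R = v/R = 0.003065 m/day, D_R = D/R = 0.09286 m²/day.
Peak time from v_R²t² + 2D_R t − x² = 0: t = (√(D_R² + v_R²x²) − D_R)/v_R².
√(D_R² + v_R²x²) = √(0.09286² + 0.003065² × 147²) = 0.4600; v_R² = 9.394e-06.
t = (0.4600 − 0.09286)/9.394e-06 = 39100 days.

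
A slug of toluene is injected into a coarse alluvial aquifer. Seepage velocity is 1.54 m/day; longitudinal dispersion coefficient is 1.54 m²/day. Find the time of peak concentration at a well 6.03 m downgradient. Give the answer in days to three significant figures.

For the 1D instantaneous-source solution, setting ∂C/∂t = 0 at fixed x gives v²t² + 2Dt − x² = 0, so t = (√(D² + v²x²) − D)/v².
√(D² + v²x²) = √(1.54² + 1.54² × 6.03²) = 9.413; v² = 2.3716.
t = (9.413 − 1.54)/2.3716 = 3.32 days (vs. the pure-advection estimate x/v = 3.92 d).

3.32 days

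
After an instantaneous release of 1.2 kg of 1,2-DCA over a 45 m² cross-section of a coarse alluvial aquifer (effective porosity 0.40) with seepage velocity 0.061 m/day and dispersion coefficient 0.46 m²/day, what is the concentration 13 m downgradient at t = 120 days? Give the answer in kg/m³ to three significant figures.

0.00219 kg/m³

For an instantaneous plane source, C(x,t) = M/(n_e·A·√(4πDt)) · exp(−(x−vt)²/(4Dt)), with n_e·A the pore (flow) area.
Plume center vt = 0.061 × 120 = 7.32 m, so the well at 13 m is 5.68 m downgradient of the peak.
√(4πDt) = 26.34 m, giving peak height M/(n_e·A·√(4πDt)) = 1.2/(0.40 × 45 × 26.34) = 0.002531 kg/m³.
(x−vt)²/(4Dt) = (5.68)²/(4 × 0.46 × 120) = 0.1461; exp(−0.1461) = 0.8641.
C = 0.002531 × 0.8641 = 0.00219 kg/m³.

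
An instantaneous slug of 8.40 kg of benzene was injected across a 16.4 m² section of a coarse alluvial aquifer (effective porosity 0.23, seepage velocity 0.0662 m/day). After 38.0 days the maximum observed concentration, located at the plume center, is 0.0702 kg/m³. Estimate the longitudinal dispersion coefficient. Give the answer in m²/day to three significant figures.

At the plume center C_max = M/(n_e·A·√(4πDt)), so D = M²/(4πt·(n_e·A·C_max)²).
n_e·A·C_max = 0.23 × 16.4 × 0.0702 = 0.2648 kg/m.
D = 8.40²/(4π × 38.0 × 0.2648²) = 2.11 m²/day.

2.11 m²/day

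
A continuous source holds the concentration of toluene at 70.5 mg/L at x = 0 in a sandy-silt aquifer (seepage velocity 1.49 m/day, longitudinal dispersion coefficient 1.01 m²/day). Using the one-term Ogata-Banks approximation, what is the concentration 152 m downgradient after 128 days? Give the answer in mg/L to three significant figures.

69.9 mg/L

For a continuous step input, C/C₀ ≈ ½·erfc((x−vt)/(2√(Dt))).
vt = 1.49 × 128 = 190.72 m and 2√(Dt) = 2√(1.01 × 128) = 22.74 m.
Argument (x−vt)/(2√(Dt)) = (152 − 190.72)/22.74 = -1.703; ½·erfc(-1.703) = 0.9920.
C = 70.5 × 0.9920 = 69.9 mg/L.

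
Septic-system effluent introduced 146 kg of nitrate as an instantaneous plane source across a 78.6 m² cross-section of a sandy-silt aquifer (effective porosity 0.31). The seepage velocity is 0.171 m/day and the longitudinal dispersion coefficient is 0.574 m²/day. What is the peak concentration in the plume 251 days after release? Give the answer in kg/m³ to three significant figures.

The peak of an instantaneous 1D plume sits at x = vt; there the Gaussian factor is 1 and C_max = M/(n_e·A·√(4πDt)), where n_e·A is the pore area the mass is dissolved in.
√(4πDt) = √(4π × 0.574 × 251) = 42.55 m, so C_max = 146/(0.31 × 78.6 × 42.55) = 0.141 kg/m³.

0.141 kg/m³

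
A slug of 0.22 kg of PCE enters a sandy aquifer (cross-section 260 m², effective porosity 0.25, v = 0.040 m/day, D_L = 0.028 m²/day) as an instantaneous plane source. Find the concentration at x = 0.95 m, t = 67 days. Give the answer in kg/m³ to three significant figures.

For an instantaneous plane source, C(x,t) = M/(n_e·A·√(4πDt)) · exp(−(x−vt)²/(4Dt)), with n_e·A the pore (flow) area.
Plume center vt = 0.040 × 67 = 2.68 m, so the well at 0.95 m is 1.73 m upgradient of the peak.
√(4πDt) = 4.855 m, giving peak height M/(n_e·A·√(4πDt)) = 0.22/(0.25 × 260 × 4.855) = 0.0006971 kg/m³.
(x−vt)²/(4Dt) = (-1.73)²/(4 × 0.028 × 67) = 0.3988; exp(−0.3988) = 0.6711.
C = 0.0006971 × 0.6711 = 0.000468 kg/m³.

0.000468 kg/m³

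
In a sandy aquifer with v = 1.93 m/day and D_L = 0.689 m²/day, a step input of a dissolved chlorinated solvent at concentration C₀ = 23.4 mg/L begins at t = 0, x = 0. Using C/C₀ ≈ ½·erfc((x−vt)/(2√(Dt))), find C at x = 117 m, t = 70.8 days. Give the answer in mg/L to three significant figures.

22.9 mg/L

For a continuous step input, C/C₀ ≈ ½·erfc((x−vt)/(2√(Dt))).
vt = 1.93 × 70.8 = 136.644 m and 2√(Dt) = 2√(0.689 × 70.8) = 13.97 m.
Argument (x−vt)/(2√(Dt)) = (117 − 136.644)/13.97 = -1.406; ½·erfc(-1.406) = 0.9766.
C = 23.4 × 0.9766 = 22.9 mg/L.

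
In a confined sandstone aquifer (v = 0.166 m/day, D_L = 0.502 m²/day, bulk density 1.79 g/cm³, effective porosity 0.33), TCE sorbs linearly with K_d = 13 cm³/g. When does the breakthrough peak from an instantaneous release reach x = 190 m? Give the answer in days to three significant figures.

Retardation factor R = 1 + ρ_b·K_d/n = 1 + 1.79 × 13/0.33 = 71.52.
Sorption retards both mechanisms: v_R = v/R = 0.002321 m/day, D_R = D/R = 0.007019 m²/day.
Peak time from v_R²t² + 2D_R t − x² = 0: t = (√(D_R² + v_R²x²) − D_R)/v_R².
√(D_R² + v_R²x²) = √(0.007019² + 0.002321² × 190²) = 0.4410; v_R² = 5.387e-06.
t = (0.4410 − 0.007019)/5.387e-06 = 80600 days.

80600 days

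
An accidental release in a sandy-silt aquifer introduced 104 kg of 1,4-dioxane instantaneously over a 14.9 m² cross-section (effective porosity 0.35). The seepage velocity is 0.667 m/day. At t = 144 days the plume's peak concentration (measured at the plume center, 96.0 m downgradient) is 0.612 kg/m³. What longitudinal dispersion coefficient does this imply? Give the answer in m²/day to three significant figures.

0.587 m²/day

At the plume center C_max = M/(n_e·A·√(4πDt)), so D = M²/(4πt·(n_e·A·C_max)²).
n_e·A·C_max = 0.35 × 14.9 × 0.612 = 3.192 kg/m.
D = 104²/(4π × 144 × 3.192²) = 0.587 m²/day.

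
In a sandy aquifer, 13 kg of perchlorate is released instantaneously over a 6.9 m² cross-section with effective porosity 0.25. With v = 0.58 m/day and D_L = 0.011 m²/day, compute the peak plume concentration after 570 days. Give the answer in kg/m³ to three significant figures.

0.849 kg/m³

The peak of an instantaneous 1D plume sits at x = vt; there the Gaussian factor is 1 and C_max = M/(n_e·A·√(4πDt)), where n_e·A is the pore area the mass is dissolved in.
√(4πDt) = √(4π × 0.011 × 570) = 8.876 m, so C_max = 13/(0.25 × 6.9 × 8.876) = 0.849 kg/m³.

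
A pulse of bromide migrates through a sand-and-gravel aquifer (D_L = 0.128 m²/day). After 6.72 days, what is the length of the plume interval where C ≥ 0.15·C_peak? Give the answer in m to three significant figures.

The plume is Gaussian with σ = √(2Dt) = √(2 × 0.128 × 6.72) = 1.312 m.
C/C_peak = exp(−Δx²/(2σ²)) = 0.15 ⇒ Δx = σ·√(−2 ln 0.15) = 1.312 × 1.948 = 2.556 m.
Width = 2Δx = 5.11 m.

5.11 m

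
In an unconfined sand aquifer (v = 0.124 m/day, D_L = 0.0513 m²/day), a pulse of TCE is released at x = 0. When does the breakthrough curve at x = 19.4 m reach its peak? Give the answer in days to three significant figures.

For the 1D instantaneous-source solution, setting ∂C/∂t = 0 at fixed x gives v²t² + 2Dt − x² = 0, so t = (√(D² + v²x²) − D)/v².
√(D² + v²x²) = √(0.0513² + 0.124² × 19.4²) = 2.406; v² = 0.015376.
t = (2.406 − 0.0513)/0.015376 = 153 days (vs. the pure-advection estimate x/v = 156 d).

153 days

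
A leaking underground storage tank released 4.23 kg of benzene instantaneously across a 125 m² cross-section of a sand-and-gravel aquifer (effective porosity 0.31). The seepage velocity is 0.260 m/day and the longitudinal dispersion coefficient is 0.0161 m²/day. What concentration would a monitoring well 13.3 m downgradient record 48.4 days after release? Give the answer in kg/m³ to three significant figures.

For an instantaneous plane source, C(x,t) = M/(n_e·A·√(4πDt)) · exp(−(x−vt)²/(4Dt)), with n_e·A the pore (flow) area.
Plume center vt = 0.260 × 48.4 = 12.584 m, so the well at 13.3 m is 0.716 m downgradient of the peak.
√(4πDt) = 3.129 m, giving peak height M/(n_e·A·√(4πDt)) = 4.23/(0.31 × 125 × 3.129) = 0.03489 kg/m³.
(x−vt)²/(4Dt) = (0.716)²/(4 × 0.0161 × 48.4) = 0.1645; exp(−0.1645) = 0.8483.
C = 0.03489 × 0.8483 = 0.0296 kg/m³.

0.0296 kg/m³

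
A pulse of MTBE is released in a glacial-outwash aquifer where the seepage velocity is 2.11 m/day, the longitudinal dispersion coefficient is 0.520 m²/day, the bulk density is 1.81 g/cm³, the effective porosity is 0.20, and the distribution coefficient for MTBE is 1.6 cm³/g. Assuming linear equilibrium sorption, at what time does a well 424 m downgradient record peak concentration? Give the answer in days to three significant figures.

3110 days

Retardation factor R = 1 + ρ_b·K_d/n = 1 + 1.81 × 1.6/0.20 = 15.48.
Sorption retards both mechanisms: v_R = v/R = 0.1363 m/day, D_R = D/R = 0.03359 m²/day.
Peak time from v_R²t² + 2D_R t − x² = 0: t = (√(D_R² + v_R²x²) − D_R)/v_R².
√(D_R² + v_R²x²) = √(0.03359² + 0.1363² × 424²) = 57.79; v_R² = 0.01858.
t = (57.79 − 0.03359)/0.01858 = 3110 days.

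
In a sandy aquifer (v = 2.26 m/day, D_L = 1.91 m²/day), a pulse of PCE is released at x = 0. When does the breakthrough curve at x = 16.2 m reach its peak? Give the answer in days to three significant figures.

6.80 days

For the 1D instantaneous-source solution, setting ∂C/∂t = 0 at fixed x gives v²t² + 2Dt − x² = 0, so t = (√(D² + v²x²) − D)/v².
√(D² + v²x²) = √(1.91² + 2.26² × 16.2²) = 36.66; v² = 5.1076.
t = (36.66 − 1.91)/5.1076 = 6.80 days (vs. the pure-advection estimate x/v = 7.17 d).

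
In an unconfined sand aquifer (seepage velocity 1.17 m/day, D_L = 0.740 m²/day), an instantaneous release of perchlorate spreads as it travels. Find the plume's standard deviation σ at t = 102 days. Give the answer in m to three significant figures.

Dispersive spreading gives a Gaussian with σ² = 2Dt; advection only shifts the center.
σ = √(2 × 0.740 × 102) = 12.3 m.

12.3 m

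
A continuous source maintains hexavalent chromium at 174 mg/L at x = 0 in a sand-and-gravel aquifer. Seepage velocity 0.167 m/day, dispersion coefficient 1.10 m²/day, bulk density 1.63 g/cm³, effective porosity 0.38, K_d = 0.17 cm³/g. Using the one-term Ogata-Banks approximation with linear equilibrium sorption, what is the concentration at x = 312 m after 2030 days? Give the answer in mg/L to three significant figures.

1.96 mg/L

Retardation factor R = 1 + ρ_b·K_d/n = 1 + 1.63 × 0.17/0.38 = 1.729.
Sorption retards both mechanisms: v_R = v/R = 0.09659 m/day, D_R = D/R = 0.6362 m²/day.
v_R·t = 0.09659 × 2030 = 196.0777 m; 2√(D_R t) = 71.87 m; argument = (312 − 196.0777)/71.87 = 1.613.
C = C₀ × ½·erfc(1.613) = 174 × 0.01127 = 1.96 mg/L.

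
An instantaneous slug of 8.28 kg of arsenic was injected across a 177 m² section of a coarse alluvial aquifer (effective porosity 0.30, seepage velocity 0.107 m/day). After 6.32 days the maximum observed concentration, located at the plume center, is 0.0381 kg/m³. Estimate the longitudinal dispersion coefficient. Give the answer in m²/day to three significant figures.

At the plume center C_max = M/(n_e·A·√(4πDt)), so D = M²/(4πt·(n_e·A·C_max)²).
n_e·A·C_max = 0.30 × 177 × 0.0381 = 2.023 kg/m.
D = 8.28²/(4π × 6.32 × 2.023²) = 0.211 m²/day.

0.211 m²/day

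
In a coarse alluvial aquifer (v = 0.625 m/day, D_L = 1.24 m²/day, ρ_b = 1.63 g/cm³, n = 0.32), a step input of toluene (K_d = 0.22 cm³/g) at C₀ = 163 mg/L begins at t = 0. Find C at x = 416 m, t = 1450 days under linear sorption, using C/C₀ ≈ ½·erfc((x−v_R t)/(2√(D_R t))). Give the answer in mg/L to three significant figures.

99.2 mg/L

Retardation factor R = 1 + ρ_b·K_d/n = 1 + 1.63 × 0.22/0.32 = 2.121.
Sorption retards both mechanisms: v_R = v/R = 0.2947 m/day, D_R = D/R = 0.5846 m²/day.
v_R·t = 0.2947 × 1450 = 427.315 m; 2√(D_R t) = 58.23 m; argument = (416 − 427.315)/58.23 = -0.1943.
C = C₀ × ½·erfc(-0.1943) = 163 × 0.6083 = 99.2 mg/L.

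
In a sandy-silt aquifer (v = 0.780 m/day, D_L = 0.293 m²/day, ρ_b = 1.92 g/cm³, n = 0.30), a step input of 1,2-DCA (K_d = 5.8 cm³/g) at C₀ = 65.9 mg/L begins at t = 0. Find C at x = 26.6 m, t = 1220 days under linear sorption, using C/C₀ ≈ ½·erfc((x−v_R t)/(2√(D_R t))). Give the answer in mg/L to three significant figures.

Retardation factor R = 1 + ρ_b·K_d/n = 1 + 1.92 × 5.8/0.30 = 38.12.
Sorption retards both mechanisms: v_R = v/R = 0.02046 m/day, D_R = D/R = 0.007686 m²/day.
v_R·t = 0.02046 × 1220 = 24.9612 m; 2√(D_R t) = 6.124 m; argument = (26.6 − 24.9612)/6.124 = 0.2676.
C = C₀ × ½·erfc(0.2676) = 65.9 × 0.3526 = 23.2 mg/L.

23.2 mg/L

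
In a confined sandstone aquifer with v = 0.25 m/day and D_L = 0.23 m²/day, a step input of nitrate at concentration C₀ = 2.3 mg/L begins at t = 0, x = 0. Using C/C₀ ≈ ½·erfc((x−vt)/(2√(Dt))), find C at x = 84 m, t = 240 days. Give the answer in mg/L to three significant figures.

0.0257 mg/L

For a continuous step input, C/C₀ ≈ ½·erfc((x−vt)/(2√(Dt))).
vt = 0.25 × 240 = 60 m and 2√(Dt) = 2√(0.23 × 240) = 14.86 m.
Argument (x−vt)/(2√(Dt)) = (84 − 60)/14.86 = 1.615; ½·erfc(1.615) = 0.01119.
C = 2.3 × 0.01119 = 0.0257 mg/L.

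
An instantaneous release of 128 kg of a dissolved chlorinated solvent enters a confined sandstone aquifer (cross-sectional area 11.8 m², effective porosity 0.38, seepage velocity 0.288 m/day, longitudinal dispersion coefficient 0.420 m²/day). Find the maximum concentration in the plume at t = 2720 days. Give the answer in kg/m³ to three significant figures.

0.238 kg/m³

The peak of an instantaneous 1D plume sits at x = vt; there the Gaussian factor is 1 and C_max = M/(n_e·A·√(4πDt)), where n_e·A is the pore area the mass is dissolved in.
√(4πDt) = √(4π × 0.420 × 2720) = 119.8 m, so C_max = 128/(0.38 × 11.8 × 119.8) = 0.238 kg/m³.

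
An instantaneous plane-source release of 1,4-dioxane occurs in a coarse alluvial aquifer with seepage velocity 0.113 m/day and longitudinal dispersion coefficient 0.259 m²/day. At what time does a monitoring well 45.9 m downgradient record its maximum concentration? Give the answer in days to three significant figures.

386 days

For the 1D instantaneous-source solution, setting ∂C/∂t = 0 at fixed x gives v²t² + 2Dt − x² = 0, so t = (√(D² + v²x²) − D)/v².
√(D² + v²x²) = √(0.259² + 0.113² × 45.9²) = 5.193; v² = 0.012769.
t = (5.193 − 0.259)/0.012769 = 386 days (vs. the pure-advection estimate x/v = 406 d).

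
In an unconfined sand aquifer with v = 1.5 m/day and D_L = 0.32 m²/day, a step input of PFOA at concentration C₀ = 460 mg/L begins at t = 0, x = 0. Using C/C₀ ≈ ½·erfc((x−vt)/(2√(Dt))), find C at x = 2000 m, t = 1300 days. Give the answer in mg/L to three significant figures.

For a continuous step input, C/C₀ ≈ ½·erfc((x−vt)/(2√(Dt))).
vt = 1.5 × 1300 = 1950 m and 2√(Dt) = 2√(0.32 × 1300) = 40.79 m.
Argument (x−vt)/(2√(Dt)) = (2000 − 1950)/40.79 = 1.226; ½·erfc(1.226) = 0.04147.
C = 460 × 0.04147 = 19.1 mg/L.

19.1 mg/L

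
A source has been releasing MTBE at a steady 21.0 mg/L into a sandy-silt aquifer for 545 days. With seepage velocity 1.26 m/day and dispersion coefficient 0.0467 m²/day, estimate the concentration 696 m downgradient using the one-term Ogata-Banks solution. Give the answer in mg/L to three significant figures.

2.02 mg/L

For a continuous step input, C/C₀ ≈ ½·erfc((x−vt)/(2√(Dt))).
vt = 1.26 × 545 = 686.7 m and 2√(Dt) = 2√(0.0467 × 545) = 10.09 m.
Argument (x−vt)/(2√(Dt)) = (696 − 686.7)/10.09 = 0.9217; ½·erfc(0.9217) = 0.09621.
C = 21.0 × 0.09621 = 2.02 mg/L.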